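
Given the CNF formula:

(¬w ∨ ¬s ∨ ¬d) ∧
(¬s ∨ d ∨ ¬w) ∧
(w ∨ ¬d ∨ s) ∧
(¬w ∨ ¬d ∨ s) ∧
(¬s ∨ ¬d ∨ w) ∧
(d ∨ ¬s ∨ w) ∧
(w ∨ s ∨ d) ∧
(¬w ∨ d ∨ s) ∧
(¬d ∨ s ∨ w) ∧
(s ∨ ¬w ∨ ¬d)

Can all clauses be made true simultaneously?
No

No, the formula is not satisfiable.

No assignment of truth values to the variables can make all 10 clauses true simultaneously.

The formula is UNSAT (unsatisfiable).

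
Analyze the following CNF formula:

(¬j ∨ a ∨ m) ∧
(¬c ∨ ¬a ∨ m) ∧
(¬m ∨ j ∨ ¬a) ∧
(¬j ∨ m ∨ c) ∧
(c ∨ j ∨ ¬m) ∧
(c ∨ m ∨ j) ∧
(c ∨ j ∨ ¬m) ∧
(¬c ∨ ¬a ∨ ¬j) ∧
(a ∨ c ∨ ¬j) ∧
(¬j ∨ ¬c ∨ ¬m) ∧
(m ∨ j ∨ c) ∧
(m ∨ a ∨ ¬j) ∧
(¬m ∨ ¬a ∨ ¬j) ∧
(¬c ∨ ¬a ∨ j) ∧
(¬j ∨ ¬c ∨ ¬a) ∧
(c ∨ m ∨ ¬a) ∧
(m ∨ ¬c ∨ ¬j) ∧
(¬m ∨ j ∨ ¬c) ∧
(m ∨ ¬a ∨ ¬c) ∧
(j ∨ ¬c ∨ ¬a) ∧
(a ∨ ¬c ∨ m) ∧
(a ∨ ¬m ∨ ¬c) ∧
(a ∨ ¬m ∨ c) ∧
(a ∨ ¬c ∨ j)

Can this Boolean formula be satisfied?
No

No, the formula is not satisfiable.

No assignment of truth values to the variables can make all 24 clauses true simultaneously.

The formula is UNSAT (unsatisfiable).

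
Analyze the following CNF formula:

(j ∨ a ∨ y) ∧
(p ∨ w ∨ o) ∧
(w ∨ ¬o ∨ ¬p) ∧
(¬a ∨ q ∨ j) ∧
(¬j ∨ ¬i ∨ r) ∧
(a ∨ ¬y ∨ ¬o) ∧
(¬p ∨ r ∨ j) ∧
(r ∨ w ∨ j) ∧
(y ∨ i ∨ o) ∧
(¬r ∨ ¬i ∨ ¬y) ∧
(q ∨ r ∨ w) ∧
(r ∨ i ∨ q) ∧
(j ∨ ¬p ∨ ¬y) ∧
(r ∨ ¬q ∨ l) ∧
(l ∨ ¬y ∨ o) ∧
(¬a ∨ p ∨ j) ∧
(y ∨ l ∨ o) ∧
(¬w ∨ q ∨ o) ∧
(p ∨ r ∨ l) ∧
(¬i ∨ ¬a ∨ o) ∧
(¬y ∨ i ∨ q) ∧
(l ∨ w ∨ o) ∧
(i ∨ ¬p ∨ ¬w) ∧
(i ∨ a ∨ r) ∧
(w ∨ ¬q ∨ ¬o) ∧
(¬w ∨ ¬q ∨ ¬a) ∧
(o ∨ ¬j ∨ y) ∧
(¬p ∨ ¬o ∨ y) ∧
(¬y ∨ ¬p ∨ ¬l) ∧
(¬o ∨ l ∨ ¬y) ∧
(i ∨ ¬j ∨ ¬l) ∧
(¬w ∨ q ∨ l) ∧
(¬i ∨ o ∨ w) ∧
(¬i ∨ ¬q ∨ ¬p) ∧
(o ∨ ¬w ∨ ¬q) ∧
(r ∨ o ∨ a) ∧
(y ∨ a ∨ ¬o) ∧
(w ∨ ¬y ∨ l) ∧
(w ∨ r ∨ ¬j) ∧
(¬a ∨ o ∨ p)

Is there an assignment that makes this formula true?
Yes

Yes, the formula is satisfiable.

One satisfying assignment is: j=True, a=True, r=True, p=False, l=True, i=True, y=False, o=True, q=False, w=True

Verification: With this assignment, all 40 clauses evaluate to true.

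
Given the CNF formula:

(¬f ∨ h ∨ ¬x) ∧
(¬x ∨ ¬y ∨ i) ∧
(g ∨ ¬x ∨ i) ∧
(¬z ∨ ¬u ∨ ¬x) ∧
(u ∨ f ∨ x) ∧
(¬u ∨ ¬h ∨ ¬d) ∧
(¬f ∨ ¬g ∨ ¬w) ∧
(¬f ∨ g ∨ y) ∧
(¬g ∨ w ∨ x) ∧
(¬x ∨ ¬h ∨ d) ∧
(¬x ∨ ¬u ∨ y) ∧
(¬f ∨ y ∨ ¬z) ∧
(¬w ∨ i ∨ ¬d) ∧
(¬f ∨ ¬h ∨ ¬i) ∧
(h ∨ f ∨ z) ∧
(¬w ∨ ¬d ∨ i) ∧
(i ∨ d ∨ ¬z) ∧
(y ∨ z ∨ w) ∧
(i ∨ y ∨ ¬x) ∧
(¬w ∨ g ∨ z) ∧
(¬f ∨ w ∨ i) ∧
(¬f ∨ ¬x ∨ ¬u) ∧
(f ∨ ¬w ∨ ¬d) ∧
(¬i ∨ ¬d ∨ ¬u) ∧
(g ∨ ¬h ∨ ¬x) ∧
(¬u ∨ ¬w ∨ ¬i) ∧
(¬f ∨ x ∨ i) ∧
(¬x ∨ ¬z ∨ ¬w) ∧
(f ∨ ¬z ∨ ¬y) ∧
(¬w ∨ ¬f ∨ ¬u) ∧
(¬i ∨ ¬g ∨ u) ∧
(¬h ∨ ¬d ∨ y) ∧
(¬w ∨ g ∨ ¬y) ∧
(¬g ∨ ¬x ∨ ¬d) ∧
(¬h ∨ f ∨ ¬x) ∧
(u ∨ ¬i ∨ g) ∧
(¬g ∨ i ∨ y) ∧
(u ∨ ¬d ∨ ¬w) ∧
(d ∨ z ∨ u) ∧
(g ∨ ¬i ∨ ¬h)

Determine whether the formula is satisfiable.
Yes

Yes, the formula is satisfiable.

One satisfying assignment is: h=True, d=False, z=False, u=True, y=True, x=False, f=False, g=False, i=False, w=False

Verification: With this assignment, all 40 clauses evaluate to true.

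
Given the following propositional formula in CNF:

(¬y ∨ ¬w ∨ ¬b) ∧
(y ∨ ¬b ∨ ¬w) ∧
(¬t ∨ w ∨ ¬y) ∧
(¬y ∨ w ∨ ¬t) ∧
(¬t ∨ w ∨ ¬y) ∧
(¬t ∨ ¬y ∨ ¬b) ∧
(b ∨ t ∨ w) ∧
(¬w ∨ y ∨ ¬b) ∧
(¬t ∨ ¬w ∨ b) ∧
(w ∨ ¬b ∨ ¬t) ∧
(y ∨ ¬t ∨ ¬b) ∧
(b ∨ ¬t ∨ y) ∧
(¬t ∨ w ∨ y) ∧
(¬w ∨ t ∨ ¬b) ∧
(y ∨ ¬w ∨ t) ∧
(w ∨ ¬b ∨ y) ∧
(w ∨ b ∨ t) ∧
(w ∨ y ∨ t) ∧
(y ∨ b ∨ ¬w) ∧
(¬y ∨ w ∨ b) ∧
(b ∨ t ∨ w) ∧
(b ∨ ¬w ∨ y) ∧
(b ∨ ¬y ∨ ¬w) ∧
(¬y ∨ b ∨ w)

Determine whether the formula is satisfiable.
Yes

Yes, the formula is satisfiable.

One satisfying assignment is: t=False, b=True, w=False, y=True

Verification: With this assignment, all 24 clauses evaluate to true.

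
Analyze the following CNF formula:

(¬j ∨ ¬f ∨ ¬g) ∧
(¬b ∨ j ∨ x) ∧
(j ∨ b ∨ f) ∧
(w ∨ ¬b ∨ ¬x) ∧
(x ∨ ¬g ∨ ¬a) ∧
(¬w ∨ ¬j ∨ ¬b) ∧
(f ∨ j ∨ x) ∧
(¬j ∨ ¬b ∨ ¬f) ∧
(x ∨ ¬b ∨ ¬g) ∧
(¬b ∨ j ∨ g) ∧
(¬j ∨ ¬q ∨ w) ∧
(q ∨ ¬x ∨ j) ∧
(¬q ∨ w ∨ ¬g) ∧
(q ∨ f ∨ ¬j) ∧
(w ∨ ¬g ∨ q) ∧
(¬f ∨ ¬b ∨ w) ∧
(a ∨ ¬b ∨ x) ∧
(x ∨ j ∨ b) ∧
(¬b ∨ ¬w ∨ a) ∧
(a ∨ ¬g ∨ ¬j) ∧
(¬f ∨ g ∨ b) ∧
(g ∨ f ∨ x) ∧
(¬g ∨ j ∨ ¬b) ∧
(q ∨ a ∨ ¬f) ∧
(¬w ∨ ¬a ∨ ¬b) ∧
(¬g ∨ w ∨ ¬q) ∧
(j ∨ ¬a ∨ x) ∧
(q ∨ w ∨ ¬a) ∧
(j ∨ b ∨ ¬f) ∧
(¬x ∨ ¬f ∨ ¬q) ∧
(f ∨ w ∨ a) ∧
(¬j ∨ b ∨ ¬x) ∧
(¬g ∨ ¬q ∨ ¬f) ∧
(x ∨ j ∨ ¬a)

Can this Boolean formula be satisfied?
No

No, the formula is not satisfiable.

No assignment of truth values to the variables can make all 34 clauses true simultaneously.

The formula is UNSAT (unsatisfiable).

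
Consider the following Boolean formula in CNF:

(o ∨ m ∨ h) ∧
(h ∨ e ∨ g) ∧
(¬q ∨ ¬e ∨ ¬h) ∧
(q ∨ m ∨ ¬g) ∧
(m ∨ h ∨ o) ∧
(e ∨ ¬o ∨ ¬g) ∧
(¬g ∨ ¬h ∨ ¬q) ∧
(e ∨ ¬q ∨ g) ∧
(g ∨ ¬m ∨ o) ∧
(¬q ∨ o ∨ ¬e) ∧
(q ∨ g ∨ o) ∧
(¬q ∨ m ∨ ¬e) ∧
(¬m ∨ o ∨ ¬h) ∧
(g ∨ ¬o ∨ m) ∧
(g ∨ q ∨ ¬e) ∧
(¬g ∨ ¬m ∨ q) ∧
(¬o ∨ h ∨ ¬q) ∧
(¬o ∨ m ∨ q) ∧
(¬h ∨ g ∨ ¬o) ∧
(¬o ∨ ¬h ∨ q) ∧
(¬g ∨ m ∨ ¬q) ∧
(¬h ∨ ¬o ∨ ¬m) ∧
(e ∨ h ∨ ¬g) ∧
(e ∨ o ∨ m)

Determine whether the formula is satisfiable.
No

No, the formula is not satisfiable.

No assignment of truth values to the variables can make all 24 clauses true simultaneously.

The formula is UNSAT (unsatisfiable).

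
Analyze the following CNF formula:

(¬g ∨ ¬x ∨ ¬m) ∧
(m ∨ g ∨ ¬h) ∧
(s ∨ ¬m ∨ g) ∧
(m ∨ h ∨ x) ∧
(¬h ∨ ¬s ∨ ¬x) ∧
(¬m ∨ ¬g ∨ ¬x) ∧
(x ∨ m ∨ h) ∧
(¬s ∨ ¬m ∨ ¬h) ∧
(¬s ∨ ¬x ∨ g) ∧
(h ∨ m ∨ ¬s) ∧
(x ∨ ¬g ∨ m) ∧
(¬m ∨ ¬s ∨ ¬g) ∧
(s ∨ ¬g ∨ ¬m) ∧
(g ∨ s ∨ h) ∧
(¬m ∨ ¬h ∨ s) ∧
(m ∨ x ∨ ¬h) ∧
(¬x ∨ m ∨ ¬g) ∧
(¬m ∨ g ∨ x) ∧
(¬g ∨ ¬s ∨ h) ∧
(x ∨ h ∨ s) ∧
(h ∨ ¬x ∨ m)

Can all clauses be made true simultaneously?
No

No, the formula is not satisfiable.

No assignment of truth values to the variables can make all 21 clauses true simultaneously.

The formula is UNSAT (unsatisfiable).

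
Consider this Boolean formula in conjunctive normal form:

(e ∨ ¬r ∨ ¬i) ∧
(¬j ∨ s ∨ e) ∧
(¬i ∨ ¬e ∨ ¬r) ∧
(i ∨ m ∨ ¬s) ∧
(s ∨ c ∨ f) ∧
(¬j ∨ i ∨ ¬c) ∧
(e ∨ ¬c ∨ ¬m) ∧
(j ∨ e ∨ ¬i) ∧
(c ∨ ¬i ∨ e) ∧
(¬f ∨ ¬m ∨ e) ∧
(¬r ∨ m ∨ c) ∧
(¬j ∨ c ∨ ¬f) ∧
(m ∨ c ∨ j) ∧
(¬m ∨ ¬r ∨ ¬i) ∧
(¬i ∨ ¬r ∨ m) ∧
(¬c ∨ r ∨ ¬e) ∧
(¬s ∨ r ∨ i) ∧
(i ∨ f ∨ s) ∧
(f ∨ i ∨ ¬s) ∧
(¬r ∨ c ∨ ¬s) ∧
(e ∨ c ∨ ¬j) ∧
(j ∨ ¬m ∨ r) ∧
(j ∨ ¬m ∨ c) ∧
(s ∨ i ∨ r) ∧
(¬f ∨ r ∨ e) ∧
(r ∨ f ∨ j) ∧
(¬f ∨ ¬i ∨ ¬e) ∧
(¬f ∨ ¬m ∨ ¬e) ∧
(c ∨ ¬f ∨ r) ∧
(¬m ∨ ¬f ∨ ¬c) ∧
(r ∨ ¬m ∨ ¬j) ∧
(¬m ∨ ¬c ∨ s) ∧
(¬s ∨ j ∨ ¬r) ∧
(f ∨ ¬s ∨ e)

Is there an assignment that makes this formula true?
Yes

Yes, the formula is satisfiable.

One satisfying assignment is: r=False, e=True, i=True, f=False, m=False, s=True, j=True, c=False

Verification: With this assignment, all 34 clauses evaluate to true.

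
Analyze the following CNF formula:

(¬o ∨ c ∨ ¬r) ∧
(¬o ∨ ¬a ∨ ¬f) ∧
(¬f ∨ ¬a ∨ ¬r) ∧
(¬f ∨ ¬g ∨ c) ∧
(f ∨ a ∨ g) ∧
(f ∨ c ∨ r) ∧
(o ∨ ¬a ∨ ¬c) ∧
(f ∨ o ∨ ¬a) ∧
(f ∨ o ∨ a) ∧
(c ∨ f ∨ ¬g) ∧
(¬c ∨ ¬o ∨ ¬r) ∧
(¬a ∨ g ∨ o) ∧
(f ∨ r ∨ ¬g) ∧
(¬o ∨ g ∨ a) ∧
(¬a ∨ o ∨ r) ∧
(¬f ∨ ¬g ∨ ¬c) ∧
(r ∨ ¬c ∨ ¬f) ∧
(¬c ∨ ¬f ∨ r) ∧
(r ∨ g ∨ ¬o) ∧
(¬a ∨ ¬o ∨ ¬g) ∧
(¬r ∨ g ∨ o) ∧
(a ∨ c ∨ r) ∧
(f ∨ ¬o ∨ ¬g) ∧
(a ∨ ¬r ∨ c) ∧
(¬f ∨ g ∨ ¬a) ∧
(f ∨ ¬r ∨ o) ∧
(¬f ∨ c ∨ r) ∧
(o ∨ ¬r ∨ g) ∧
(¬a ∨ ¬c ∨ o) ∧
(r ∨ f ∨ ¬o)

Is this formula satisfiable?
No

No, the formula is not satisfiable.

No assignment of truth values to the variables can make all 30 clauses true simultaneously.

The formula is UNSAT (unsatisfiable).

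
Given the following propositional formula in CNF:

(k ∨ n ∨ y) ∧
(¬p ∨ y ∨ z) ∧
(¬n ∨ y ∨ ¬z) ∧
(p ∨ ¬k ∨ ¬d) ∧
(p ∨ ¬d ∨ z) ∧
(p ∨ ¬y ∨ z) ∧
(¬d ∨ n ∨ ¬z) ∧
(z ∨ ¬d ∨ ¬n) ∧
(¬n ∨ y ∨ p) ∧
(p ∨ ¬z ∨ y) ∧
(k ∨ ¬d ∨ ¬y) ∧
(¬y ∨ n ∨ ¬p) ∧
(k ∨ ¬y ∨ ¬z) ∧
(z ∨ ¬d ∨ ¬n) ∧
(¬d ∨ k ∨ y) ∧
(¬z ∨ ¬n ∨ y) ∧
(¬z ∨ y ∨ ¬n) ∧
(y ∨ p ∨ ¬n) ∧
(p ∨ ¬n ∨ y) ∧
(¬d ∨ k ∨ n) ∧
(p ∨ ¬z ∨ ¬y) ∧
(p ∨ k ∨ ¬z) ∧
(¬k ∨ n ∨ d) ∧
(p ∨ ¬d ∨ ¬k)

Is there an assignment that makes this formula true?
Yes

Yes, the formula is satisfiable.

One satisfying assignment is: y=True, n=True, d=False, z=False, p=True, k=False

Verification: With this assignment, all 24 clauses evaluate to true.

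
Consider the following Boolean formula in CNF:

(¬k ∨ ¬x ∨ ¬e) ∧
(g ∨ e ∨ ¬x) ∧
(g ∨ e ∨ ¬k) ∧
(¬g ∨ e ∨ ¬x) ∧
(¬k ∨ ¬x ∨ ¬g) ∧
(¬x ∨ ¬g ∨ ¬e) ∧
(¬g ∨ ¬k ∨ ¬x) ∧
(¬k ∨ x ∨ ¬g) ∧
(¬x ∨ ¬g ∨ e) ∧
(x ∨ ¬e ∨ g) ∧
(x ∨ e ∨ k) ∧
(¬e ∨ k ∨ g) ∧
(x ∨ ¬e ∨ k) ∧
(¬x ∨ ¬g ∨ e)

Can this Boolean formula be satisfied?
No

No, the formula is not satisfiable.

No assignment of truth values to the variables can make all 14 clauses true simultaneously.

The formula is UNSAT (unsatisfiable).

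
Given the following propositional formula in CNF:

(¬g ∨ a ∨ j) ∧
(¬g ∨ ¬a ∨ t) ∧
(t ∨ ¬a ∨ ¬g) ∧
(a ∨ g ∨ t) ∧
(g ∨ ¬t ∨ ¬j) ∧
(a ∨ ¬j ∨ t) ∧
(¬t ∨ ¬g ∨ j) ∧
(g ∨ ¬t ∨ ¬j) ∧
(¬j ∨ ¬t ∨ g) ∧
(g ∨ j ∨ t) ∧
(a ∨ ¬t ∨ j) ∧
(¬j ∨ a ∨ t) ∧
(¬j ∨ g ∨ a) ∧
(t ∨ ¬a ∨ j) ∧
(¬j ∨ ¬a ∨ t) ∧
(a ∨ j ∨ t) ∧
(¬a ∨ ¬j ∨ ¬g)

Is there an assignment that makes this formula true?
Yes

Yes, the formula is satisfiable.

One satisfying assignment is: t=True, j=False, g=False, a=True

Verification: With this assignment, all 17 clauses evaluate to true.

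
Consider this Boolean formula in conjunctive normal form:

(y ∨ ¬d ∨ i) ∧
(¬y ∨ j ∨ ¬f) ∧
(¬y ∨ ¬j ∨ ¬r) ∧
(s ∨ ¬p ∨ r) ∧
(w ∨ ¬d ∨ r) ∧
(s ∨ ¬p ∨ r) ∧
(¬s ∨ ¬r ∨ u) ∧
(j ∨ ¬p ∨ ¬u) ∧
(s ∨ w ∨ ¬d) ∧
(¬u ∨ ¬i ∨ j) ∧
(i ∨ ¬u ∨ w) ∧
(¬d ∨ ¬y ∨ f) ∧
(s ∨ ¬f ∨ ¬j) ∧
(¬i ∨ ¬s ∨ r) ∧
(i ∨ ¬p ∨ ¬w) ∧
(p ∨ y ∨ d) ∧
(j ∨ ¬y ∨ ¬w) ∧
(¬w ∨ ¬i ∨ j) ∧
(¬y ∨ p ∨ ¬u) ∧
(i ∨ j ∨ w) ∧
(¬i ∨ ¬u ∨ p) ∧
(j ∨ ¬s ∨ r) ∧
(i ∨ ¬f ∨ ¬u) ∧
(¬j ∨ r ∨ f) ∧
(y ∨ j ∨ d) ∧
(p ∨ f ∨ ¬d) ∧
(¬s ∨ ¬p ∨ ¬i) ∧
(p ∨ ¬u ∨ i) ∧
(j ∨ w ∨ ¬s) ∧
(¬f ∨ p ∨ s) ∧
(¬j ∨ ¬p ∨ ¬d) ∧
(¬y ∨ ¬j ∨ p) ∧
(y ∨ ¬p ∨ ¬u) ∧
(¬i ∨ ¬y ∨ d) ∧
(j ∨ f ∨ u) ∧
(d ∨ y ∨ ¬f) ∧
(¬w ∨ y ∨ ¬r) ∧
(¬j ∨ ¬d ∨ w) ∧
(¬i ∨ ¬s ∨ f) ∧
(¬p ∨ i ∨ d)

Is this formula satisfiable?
Yes

Yes, the formula is satisfiable.

One satisfying assignment is: d=False, j=True, p=True, i=True, f=False, u=False, y=False, w=False, r=True, s=False

Verification: With this assignment, all 40 clauses evaluate to true.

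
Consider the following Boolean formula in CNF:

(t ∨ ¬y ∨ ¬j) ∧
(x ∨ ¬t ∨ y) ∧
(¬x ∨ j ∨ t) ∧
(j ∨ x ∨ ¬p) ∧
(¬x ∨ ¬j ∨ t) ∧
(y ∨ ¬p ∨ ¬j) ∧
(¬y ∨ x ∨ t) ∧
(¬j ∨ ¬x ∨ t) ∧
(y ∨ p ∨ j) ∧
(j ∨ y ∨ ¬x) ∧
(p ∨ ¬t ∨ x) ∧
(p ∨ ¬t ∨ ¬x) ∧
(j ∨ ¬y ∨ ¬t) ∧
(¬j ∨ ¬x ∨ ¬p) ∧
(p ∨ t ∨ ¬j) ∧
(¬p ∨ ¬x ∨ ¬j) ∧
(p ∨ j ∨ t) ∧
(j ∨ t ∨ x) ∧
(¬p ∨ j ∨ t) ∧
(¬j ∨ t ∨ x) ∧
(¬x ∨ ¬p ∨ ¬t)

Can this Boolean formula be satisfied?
Yes

Yes, the formula is satisfiable.

One satisfying assignment is: x=False, y=True, p=True, j=True, t=True

Verification: With this assignment, all 21 clauses evaluate to true.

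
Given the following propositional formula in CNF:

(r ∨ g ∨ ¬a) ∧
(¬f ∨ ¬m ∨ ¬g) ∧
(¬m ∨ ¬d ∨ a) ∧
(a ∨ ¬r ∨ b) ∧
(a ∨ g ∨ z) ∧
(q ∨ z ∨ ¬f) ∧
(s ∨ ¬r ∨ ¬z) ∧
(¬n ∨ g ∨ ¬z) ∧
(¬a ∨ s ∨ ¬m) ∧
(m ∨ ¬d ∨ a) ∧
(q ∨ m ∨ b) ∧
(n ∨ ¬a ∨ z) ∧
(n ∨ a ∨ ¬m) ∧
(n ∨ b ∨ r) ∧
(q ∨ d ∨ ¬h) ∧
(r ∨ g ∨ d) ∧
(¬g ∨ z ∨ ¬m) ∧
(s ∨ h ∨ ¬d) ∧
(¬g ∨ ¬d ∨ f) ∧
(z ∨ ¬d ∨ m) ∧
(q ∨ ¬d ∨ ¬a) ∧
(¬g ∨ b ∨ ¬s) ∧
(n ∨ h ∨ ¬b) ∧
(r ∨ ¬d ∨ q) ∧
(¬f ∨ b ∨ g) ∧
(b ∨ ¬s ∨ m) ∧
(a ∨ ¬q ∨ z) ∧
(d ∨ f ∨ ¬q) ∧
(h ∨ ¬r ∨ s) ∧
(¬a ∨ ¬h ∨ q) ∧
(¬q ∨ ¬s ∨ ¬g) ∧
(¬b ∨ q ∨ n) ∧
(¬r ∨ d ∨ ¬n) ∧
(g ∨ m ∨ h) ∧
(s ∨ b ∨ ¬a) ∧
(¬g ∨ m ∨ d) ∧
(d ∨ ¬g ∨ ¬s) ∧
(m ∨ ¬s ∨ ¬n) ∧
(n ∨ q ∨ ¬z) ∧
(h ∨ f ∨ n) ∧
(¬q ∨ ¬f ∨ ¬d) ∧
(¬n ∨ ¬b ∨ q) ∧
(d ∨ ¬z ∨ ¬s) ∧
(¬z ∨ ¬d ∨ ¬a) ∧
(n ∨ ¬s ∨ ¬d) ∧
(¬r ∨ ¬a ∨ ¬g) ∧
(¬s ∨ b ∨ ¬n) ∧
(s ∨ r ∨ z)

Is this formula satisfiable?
Yes

Yes, the formula is satisfiable.

One satisfying assignment is: f=False, m=True, d=False, g=True, a=False, h=False, r=False, b=False, z=True, q=False, s=False, n=True

Verification: With this assignment, all 48 clauses evaluate to true.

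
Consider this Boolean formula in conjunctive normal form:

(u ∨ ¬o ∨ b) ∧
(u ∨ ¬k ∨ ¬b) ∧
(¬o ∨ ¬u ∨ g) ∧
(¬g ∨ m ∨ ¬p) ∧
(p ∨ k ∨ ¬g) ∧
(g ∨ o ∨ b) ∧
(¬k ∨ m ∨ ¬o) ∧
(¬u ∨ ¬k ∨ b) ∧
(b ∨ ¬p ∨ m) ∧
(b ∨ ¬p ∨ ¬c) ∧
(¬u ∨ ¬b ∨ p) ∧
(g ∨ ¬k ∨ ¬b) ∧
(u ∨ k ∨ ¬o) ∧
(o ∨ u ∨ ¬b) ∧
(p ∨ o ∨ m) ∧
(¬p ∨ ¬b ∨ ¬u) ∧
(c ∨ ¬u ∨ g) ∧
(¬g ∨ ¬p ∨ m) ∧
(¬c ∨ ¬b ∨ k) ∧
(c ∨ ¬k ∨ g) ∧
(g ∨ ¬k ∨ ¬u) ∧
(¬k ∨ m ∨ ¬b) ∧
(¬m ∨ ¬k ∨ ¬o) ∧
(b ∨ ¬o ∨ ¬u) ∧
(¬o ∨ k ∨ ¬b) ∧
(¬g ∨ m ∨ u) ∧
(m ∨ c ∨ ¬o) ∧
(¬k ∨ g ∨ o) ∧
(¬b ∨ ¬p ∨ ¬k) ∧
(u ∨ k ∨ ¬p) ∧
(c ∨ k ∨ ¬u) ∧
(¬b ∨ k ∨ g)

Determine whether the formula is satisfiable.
Yes

Yes, the formula is satisfiable.

One satisfying assignment is: u=False, o=False, k=True, m=True, g=True, c=True, p=False, b=False

Verification: With this assignment, all 32 clauses evaluate to true.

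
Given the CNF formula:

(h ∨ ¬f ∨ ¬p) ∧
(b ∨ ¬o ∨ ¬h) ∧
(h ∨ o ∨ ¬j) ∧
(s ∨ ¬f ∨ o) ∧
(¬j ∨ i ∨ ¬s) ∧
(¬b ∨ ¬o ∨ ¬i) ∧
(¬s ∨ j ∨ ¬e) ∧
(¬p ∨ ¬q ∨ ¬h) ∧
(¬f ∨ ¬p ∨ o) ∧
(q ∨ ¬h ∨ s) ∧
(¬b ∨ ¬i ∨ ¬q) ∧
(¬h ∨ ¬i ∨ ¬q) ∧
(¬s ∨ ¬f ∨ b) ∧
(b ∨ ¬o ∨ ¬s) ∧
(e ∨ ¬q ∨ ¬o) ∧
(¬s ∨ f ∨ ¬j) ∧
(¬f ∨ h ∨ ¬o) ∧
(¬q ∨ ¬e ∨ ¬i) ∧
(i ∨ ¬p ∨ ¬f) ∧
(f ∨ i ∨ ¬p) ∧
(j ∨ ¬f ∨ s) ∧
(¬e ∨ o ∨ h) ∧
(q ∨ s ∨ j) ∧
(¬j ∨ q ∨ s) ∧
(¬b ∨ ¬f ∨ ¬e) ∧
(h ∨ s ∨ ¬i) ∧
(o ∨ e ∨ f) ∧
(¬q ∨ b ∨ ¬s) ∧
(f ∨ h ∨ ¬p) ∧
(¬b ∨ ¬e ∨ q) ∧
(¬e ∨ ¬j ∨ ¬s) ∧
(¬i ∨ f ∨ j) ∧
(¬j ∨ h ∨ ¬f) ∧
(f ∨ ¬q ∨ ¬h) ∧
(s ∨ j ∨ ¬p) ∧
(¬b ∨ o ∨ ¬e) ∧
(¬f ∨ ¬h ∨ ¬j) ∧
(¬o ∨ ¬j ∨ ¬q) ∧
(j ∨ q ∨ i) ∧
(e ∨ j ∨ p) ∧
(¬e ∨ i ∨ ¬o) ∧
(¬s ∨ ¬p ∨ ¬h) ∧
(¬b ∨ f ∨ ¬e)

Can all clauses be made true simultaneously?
No

No, the formula is not satisfiable.

No assignment of truth values to the variables can make all 43 clauses true simultaneously.

The formula is UNSAT (unsatisfiable).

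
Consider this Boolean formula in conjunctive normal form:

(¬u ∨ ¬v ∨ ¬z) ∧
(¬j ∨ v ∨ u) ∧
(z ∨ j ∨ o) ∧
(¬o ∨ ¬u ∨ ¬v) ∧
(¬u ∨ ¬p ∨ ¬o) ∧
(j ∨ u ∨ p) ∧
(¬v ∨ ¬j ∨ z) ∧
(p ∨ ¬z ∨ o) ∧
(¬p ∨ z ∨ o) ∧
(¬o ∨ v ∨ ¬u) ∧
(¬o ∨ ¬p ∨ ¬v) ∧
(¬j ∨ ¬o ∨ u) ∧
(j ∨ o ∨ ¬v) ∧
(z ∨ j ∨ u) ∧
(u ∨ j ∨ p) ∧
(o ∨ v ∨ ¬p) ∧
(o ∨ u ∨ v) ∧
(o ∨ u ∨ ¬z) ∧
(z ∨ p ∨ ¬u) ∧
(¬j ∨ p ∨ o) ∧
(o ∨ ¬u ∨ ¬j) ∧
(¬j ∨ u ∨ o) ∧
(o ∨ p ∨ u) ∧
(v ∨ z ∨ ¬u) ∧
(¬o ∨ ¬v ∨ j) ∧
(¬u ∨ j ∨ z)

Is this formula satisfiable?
Yes

Yes, the formula is satisfiable.

One satisfying assignment is: z=True, o=True, j=False, u=False, p=True, v=False

Verification: With this assignment, all 26 clauses evaluate to true.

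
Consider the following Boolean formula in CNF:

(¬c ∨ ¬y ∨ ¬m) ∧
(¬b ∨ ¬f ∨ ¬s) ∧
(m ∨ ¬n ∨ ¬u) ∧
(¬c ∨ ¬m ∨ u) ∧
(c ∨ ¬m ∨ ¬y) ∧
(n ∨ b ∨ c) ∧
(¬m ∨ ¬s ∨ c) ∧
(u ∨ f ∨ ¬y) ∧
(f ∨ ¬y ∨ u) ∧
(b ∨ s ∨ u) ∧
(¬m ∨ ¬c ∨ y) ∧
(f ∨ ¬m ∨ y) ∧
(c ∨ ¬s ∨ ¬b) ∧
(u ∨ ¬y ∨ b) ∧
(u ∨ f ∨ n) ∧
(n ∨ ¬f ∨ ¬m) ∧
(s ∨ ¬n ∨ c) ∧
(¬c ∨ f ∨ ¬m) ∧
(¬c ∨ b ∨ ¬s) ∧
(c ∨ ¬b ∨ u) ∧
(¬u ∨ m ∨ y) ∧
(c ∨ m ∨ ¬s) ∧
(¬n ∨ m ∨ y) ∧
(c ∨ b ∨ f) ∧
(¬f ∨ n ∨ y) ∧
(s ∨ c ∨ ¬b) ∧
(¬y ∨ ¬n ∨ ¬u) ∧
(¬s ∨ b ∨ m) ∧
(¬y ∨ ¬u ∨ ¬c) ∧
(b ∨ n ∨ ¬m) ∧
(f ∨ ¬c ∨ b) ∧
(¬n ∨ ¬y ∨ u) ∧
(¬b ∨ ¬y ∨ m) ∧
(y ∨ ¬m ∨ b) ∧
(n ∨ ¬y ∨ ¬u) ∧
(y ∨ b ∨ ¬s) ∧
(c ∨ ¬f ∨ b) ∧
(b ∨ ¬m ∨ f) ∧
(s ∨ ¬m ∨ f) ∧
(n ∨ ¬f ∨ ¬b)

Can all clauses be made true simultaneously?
No

No, the formula is not satisfiable.

No assignment of truth values to the variables can make all 40 clauses true simultaneously.

The formula is UNSAT (unsatisfiable).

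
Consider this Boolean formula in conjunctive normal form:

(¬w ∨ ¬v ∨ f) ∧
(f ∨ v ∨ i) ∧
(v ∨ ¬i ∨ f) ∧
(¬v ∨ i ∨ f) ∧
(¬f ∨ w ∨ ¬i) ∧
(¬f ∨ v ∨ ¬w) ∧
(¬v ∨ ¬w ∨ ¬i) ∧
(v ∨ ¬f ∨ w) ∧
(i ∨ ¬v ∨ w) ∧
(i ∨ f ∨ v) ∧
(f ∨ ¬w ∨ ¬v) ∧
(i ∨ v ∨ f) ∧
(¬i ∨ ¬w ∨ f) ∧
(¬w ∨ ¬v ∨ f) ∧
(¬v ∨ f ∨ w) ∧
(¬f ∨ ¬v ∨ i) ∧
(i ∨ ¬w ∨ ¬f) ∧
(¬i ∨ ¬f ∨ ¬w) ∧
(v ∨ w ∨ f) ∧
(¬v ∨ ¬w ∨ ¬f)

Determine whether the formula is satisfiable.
No

No, the formula is not satisfiable.

No assignment of truth values to the variables can make all 20 clauses true simultaneously.

The formula is UNSAT (unsatisfiable).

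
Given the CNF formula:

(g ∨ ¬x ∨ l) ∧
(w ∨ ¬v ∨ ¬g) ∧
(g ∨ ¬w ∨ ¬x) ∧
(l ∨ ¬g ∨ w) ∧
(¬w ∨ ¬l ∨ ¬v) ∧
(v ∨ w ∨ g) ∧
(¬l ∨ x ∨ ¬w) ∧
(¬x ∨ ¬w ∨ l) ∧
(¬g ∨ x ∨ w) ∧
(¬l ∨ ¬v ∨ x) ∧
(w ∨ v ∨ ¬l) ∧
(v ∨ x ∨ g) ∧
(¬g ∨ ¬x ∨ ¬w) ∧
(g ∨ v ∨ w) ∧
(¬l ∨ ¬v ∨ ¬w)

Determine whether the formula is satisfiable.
Yes

Yes, the formula is satisfiable.

One satisfying assignment is: l=False, x=False, v=False, g=True, w=True

Verification: With this assignment, all 15 clauses evaluate to true.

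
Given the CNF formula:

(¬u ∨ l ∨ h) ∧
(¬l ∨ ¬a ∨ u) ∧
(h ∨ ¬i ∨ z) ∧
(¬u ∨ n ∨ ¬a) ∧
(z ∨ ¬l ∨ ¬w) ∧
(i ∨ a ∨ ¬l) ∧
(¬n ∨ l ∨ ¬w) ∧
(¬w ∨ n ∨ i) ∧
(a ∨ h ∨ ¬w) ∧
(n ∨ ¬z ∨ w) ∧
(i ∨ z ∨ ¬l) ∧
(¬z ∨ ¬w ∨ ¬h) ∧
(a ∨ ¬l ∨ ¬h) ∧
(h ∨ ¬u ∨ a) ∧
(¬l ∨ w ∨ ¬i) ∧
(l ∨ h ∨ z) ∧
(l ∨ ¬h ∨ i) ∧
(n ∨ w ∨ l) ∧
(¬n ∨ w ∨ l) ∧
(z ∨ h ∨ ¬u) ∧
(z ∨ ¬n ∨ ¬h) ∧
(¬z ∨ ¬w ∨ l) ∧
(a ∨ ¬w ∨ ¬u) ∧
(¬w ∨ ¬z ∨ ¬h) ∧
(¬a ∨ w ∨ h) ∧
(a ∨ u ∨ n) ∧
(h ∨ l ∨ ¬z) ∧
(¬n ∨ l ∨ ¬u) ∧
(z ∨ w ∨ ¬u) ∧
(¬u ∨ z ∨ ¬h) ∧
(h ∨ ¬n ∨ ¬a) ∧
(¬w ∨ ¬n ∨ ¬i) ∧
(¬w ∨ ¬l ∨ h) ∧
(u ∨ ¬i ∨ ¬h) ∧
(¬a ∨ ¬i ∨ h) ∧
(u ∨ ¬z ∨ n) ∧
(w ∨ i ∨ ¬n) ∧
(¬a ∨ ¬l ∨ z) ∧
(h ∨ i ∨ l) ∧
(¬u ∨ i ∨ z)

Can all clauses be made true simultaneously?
No

No, the formula is not satisfiable.

No assignment of truth values to the variables can make all 40 clauses true simultaneously.

The formula is UNSAT (unsatisfiable).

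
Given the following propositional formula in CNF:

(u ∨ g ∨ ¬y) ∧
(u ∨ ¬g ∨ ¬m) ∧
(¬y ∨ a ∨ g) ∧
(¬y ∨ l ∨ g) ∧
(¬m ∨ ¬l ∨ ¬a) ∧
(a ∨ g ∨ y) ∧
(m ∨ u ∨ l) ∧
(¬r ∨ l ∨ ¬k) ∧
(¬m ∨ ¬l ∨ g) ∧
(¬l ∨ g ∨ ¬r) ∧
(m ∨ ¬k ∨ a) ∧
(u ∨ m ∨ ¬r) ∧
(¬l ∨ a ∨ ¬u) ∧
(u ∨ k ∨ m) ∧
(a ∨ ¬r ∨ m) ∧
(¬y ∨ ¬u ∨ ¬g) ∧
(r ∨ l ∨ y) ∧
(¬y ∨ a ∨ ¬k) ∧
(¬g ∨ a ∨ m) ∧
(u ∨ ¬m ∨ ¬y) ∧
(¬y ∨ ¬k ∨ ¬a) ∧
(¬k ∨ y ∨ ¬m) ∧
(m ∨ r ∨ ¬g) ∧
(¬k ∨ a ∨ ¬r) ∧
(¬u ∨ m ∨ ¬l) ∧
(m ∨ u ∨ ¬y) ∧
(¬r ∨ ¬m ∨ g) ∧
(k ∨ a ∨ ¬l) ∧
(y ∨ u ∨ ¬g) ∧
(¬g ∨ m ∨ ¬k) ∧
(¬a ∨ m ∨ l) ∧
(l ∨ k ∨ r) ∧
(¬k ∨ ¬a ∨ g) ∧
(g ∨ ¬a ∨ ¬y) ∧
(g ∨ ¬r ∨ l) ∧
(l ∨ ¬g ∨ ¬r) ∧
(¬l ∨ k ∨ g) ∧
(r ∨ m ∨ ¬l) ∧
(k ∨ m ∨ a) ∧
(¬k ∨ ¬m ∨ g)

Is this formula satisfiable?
No

No, the formula is not satisfiable.

No assignment of truth values to the variables can make all 40 clauses true simultaneously.

The formula is UNSAT (unsatisfiable).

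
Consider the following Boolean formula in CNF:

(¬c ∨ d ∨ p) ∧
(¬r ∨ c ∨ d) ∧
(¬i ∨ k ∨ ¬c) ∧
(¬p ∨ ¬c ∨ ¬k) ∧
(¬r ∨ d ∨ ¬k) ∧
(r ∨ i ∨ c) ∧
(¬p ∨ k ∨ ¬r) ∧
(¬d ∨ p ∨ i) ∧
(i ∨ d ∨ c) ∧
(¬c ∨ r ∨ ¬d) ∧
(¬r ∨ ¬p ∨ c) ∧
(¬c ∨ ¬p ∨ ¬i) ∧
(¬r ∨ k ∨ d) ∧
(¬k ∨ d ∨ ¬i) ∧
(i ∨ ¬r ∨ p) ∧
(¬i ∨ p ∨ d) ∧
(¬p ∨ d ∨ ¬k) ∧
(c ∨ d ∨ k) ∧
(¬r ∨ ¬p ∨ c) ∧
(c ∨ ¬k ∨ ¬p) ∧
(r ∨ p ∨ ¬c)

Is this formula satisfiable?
Yes

Yes, the formula is satisfiable.

One satisfying assignment is: k=False, p=True, c=True, d=False, r=False, i=False

Verification: With this assignment, all 21 clauses evaluate to true.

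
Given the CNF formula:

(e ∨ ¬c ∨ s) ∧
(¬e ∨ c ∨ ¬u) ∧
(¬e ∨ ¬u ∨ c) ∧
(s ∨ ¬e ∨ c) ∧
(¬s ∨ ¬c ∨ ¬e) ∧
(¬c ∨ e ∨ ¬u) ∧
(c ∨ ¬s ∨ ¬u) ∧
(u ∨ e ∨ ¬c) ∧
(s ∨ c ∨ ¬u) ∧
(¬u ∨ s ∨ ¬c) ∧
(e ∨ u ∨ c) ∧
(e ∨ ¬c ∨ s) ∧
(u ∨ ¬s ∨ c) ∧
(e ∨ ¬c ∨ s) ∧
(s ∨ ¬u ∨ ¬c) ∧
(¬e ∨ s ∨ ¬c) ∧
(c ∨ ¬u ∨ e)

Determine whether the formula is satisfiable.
No

No, the formula is not satisfiable.

No assignment of truth values to the variables can make all 17 clauses true simultaneously.

The formula is UNSAT (unsatisfiable).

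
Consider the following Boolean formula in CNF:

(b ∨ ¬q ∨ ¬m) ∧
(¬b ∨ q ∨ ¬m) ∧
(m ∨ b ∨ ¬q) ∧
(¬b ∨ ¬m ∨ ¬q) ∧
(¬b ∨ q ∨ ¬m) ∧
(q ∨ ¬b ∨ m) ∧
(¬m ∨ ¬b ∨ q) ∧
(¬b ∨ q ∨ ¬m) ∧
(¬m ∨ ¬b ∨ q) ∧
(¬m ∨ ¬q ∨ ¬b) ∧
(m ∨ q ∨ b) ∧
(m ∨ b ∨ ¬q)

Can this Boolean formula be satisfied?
Yes

Yes, the formula is satisfiable.

One satisfying assignment is: m=False, b=True, q=True

Verification: With this assignment, all 12 clauses evaluate to true.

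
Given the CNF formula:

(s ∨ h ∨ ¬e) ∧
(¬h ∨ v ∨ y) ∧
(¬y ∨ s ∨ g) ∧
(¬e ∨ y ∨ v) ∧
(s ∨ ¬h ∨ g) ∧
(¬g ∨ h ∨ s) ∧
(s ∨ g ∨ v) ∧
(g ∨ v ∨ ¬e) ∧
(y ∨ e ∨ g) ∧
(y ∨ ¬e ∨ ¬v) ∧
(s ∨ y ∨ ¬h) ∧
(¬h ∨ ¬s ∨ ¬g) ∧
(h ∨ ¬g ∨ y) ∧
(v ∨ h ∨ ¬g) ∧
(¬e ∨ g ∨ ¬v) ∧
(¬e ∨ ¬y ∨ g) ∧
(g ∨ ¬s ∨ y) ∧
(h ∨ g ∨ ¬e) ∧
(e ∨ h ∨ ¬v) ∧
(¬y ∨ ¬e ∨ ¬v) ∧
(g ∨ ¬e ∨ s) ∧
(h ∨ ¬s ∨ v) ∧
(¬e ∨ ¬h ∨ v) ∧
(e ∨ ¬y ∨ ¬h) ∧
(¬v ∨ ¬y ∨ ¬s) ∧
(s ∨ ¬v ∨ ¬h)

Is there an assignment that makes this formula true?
No

No, the formula is not satisfiable.

No assignment of truth values to the variables can make all 26 clauses true simultaneously.

The formula is UNSAT (unsatisfiable).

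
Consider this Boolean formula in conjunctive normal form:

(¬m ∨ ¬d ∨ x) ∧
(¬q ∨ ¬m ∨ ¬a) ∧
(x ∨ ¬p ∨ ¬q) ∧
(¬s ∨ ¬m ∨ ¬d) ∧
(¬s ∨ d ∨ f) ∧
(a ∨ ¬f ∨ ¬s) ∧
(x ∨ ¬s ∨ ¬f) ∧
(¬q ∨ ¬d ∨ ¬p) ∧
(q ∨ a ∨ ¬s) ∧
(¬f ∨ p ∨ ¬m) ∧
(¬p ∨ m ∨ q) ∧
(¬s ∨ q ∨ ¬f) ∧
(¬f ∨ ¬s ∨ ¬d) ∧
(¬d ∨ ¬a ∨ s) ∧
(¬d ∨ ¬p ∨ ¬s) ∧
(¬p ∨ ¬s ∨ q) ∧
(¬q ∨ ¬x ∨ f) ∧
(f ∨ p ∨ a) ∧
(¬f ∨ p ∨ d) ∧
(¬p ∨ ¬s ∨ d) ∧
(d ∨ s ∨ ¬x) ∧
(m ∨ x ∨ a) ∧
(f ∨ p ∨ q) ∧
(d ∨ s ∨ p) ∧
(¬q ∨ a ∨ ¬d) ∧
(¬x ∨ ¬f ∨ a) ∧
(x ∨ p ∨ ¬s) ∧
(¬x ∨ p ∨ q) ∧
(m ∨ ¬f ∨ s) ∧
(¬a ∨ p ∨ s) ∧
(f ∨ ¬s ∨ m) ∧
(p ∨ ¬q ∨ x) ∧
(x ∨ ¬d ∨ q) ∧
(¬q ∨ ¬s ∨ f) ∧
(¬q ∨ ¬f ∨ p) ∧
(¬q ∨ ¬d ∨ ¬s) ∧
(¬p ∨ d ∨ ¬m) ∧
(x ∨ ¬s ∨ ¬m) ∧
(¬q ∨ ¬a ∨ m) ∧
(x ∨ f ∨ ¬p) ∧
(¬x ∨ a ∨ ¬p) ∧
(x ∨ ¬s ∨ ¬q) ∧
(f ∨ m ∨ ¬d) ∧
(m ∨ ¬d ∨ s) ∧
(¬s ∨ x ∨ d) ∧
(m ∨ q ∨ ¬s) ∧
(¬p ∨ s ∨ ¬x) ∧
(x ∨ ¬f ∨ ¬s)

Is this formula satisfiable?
No

No, the formula is not satisfiable.

No assignment of truth values to the variables can make all 48 clauses true simultaneously.

The formula is UNSAT (unsatisfiable).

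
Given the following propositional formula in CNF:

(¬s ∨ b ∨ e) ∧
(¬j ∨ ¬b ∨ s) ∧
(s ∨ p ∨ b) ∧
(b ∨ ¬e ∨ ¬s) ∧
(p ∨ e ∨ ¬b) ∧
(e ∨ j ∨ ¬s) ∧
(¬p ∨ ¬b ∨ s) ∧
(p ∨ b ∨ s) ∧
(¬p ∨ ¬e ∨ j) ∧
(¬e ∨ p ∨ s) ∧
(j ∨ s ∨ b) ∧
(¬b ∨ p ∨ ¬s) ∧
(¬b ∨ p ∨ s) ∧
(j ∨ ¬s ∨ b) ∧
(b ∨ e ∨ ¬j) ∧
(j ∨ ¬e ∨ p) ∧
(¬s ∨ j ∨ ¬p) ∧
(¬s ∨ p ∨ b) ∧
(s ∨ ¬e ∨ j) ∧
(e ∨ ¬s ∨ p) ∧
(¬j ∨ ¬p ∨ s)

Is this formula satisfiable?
Yes

Yes, the formula is satisfiable.

One satisfying assignment is: b=True, s=True, j=True, e=False, p=True

Verification: With this assignment, all 21 clauses evaluate to true.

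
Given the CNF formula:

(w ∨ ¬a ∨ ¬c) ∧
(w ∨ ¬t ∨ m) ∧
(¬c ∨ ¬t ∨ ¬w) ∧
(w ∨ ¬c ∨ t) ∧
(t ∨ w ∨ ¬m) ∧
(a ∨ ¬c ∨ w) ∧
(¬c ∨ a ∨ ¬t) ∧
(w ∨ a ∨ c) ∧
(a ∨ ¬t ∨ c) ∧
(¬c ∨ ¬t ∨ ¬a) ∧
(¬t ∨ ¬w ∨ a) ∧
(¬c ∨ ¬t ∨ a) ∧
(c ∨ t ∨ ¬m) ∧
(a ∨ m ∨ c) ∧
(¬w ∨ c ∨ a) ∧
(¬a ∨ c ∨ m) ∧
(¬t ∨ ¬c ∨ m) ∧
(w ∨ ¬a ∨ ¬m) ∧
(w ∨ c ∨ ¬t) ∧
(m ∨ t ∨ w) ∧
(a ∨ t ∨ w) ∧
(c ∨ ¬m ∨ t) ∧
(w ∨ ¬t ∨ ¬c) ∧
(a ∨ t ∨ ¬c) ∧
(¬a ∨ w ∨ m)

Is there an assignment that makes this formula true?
Yes

Yes, the formula is satisfiable.

One satisfying assignment is: a=True, c=False, t=True, w=True, m=True

Verification: With this assignment, all 25 clauses evaluate to true.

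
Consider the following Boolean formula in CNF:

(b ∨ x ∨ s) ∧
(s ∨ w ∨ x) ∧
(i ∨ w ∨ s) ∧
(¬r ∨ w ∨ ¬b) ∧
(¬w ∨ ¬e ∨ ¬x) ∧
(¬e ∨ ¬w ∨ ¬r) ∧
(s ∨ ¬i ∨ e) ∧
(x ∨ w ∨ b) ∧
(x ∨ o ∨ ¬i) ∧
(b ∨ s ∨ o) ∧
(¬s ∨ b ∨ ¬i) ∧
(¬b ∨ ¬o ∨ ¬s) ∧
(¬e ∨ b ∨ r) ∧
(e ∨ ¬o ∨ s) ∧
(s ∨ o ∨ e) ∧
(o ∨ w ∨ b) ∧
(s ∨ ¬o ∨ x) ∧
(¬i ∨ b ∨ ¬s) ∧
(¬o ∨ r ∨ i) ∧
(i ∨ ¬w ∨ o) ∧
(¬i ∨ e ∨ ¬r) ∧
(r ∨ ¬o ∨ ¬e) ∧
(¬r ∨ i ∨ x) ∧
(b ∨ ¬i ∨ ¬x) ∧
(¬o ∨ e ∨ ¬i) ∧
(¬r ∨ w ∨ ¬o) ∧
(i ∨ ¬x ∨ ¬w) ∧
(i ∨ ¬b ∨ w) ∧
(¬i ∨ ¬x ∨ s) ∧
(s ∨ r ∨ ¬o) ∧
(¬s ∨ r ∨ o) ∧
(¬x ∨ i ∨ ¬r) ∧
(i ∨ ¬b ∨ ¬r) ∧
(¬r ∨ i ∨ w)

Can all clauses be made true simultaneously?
No

No, the formula is not satisfiable.

No assignment of truth values to the variables can make all 34 clauses true simultaneously.

The formula is UNSAT (unsatisfiable).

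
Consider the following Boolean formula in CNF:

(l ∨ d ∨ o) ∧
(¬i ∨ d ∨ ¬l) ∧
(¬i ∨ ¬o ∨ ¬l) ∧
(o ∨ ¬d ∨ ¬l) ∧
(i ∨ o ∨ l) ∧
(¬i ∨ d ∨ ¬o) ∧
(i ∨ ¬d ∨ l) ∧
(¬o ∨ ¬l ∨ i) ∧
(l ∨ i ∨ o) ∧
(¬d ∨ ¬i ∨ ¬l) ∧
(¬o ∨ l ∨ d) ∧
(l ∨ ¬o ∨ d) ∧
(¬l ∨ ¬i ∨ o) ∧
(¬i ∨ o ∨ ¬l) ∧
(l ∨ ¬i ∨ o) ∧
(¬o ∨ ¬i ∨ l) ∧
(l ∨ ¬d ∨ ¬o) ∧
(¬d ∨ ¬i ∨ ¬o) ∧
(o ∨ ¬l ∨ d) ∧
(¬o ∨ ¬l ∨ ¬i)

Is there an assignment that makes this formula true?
No

No, the formula is not satisfiable.

No assignment of truth values to the variables can make all 20 clauses true simultaneously.

The formula is UNSAT (unsatisfiable).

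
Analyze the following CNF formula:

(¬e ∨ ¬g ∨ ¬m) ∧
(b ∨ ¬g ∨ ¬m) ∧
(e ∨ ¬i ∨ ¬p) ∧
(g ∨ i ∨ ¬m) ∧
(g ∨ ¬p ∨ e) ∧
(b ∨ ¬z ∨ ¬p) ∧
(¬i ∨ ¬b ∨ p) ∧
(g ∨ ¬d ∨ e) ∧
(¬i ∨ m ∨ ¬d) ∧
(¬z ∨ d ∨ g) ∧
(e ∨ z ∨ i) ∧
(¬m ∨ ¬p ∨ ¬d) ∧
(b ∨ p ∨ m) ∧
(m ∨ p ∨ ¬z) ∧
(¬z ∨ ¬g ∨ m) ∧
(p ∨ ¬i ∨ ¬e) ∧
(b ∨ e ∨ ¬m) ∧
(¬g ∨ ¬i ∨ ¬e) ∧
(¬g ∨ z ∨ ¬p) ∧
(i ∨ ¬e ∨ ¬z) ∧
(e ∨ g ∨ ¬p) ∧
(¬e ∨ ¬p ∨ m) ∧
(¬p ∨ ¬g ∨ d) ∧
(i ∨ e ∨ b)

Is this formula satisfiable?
Yes

Yes, the formula is satisfiable.

One satisfying assignment is: p=False, g=True, m=False, i=False, d=False, b=True, e=True, z=False

Verification: With this assignment, all 24 clauses evaluate to true.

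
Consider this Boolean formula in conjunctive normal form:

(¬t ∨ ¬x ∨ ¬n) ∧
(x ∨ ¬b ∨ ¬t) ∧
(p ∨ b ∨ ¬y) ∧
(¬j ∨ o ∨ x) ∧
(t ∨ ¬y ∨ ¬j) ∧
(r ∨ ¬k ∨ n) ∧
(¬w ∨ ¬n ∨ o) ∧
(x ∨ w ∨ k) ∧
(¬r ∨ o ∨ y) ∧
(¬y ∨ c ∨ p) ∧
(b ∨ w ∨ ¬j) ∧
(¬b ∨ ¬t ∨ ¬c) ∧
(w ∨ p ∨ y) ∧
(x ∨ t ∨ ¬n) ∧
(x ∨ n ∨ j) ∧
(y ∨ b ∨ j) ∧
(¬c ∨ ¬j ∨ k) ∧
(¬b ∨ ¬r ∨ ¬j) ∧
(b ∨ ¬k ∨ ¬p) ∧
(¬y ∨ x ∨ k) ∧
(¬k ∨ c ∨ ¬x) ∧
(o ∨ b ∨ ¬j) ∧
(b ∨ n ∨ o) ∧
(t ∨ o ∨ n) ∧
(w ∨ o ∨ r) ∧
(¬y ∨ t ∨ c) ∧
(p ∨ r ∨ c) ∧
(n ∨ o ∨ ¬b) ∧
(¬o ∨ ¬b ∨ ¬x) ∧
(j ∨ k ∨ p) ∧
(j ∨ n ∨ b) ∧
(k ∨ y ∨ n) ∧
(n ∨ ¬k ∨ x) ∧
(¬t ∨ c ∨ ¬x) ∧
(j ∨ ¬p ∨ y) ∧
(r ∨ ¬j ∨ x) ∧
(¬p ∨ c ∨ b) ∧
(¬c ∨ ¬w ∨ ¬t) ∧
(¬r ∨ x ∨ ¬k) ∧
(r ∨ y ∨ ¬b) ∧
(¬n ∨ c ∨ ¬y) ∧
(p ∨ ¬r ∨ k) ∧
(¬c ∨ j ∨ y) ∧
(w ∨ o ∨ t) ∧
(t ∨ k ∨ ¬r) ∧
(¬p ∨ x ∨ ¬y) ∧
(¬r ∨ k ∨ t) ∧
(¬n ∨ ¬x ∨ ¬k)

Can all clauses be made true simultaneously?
Yes

Yes, the formula is satisfiable.

One satisfying assignment is: w=True, x=True, p=True, c=True, r=False, b=False, j=False, k=False, t=False, y=True, o=True, n=True

Verification: With this assignment, all 48 clauses evaluate to true.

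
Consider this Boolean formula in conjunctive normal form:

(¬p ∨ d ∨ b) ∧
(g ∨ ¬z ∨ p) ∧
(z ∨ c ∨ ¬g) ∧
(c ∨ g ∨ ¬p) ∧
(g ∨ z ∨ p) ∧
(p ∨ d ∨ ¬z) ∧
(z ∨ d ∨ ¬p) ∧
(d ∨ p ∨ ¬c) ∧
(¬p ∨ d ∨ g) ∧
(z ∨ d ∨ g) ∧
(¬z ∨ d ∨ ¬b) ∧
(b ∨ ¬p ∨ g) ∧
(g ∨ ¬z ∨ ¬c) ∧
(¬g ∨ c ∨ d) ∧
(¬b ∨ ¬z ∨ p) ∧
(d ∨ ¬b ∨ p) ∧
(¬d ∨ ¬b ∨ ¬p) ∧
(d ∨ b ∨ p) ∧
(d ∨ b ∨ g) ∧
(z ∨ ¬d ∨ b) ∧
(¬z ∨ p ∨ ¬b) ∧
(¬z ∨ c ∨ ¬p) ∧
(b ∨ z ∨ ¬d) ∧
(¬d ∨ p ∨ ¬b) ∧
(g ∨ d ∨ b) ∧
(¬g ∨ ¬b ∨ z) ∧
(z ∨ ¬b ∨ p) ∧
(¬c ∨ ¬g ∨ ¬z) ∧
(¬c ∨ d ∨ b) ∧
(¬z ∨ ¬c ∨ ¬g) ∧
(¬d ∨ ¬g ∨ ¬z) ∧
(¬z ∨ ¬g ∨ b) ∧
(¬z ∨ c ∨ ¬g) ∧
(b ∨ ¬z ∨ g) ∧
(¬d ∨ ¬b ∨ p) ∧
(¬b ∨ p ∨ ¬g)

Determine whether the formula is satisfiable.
No

No, the formula is not satisfiable.

No assignment of truth values to the variables can make all 36 clauses true simultaneously.

The formula is UNSAT (unsatisfiable).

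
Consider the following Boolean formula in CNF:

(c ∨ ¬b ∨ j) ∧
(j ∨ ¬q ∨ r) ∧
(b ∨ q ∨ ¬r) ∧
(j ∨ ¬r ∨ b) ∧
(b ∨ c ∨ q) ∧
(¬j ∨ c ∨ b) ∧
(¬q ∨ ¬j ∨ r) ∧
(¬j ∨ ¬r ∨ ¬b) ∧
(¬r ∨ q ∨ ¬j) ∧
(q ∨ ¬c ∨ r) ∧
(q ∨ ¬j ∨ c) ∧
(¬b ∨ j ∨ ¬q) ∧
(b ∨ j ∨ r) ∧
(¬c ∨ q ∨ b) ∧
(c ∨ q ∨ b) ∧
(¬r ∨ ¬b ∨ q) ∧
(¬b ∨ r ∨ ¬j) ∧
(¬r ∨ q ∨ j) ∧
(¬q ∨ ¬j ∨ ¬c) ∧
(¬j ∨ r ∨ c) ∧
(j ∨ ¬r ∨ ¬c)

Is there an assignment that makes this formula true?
No

No, the formula is not satisfiable.

No assignment of truth values to the variables can make all 21 clauses true simultaneously.

The formula is UNSAT (unsatisfiable).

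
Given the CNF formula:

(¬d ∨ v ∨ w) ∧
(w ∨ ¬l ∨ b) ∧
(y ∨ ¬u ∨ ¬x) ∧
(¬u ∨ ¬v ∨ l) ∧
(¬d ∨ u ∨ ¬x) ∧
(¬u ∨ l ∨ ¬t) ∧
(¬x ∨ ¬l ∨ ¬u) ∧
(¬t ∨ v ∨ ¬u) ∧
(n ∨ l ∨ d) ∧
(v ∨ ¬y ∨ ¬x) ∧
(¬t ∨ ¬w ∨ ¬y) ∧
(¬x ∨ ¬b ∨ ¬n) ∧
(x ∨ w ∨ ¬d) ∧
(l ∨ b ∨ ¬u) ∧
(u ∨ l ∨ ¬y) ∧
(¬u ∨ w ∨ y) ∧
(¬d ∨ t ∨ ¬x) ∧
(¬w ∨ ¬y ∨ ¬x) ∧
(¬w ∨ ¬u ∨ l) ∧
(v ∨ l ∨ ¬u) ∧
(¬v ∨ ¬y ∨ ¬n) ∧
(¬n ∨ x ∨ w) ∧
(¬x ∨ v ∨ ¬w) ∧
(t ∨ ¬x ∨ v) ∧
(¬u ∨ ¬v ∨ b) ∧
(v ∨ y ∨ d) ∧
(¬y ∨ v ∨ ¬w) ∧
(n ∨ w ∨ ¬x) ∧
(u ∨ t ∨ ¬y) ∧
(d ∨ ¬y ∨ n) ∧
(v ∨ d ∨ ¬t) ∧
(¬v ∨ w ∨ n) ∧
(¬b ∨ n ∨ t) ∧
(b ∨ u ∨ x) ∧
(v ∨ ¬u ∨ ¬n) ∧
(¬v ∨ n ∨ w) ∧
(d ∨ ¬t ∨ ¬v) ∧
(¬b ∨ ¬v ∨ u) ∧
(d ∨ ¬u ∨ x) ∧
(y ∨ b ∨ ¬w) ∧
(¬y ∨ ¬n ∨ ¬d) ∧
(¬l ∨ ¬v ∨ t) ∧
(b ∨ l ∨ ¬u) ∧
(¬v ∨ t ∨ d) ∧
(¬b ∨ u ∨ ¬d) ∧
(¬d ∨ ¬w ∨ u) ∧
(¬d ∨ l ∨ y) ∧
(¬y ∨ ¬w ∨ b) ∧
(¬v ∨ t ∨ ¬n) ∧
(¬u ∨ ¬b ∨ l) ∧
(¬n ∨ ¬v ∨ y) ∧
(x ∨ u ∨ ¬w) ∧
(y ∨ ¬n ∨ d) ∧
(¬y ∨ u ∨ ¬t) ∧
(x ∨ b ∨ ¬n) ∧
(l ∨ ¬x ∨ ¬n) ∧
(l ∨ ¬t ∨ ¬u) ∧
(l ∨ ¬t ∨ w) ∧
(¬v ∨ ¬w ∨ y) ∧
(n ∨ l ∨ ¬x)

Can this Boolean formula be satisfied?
No

No, the formula is not satisfiable.

No assignment of truth values to the variables can make all 60 clauses true simultaneously.

The formula is UNSAT (unsatisfiable).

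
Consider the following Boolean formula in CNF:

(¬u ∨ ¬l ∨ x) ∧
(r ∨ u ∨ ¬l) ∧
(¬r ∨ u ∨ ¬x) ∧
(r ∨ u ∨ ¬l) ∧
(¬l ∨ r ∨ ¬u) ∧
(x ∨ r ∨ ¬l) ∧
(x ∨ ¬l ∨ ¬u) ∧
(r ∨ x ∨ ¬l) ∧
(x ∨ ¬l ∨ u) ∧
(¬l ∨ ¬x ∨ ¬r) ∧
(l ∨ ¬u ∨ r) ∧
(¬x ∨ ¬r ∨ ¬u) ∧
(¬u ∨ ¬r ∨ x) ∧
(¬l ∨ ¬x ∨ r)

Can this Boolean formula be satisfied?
Yes

Yes, the formula is satisfiable.

One satisfying assignment is: x=False, r=False, l=False, u=False

Verification: With this assignment, all 14 clauses evaluate to true.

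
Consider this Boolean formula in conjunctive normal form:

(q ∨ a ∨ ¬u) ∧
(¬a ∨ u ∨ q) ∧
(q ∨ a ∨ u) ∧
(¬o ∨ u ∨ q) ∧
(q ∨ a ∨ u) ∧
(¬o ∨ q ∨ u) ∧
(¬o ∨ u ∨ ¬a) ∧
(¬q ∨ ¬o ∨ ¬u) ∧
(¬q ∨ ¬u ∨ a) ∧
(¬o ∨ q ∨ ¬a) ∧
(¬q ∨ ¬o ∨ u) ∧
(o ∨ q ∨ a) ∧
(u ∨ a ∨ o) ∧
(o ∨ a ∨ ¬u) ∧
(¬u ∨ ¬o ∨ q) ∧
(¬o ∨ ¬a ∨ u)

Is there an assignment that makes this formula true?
Yes

Yes, the formula is satisfiable.

One satisfying assignment is: o=False, a=True, q=True, u=False

Verification: With this assignment, all 16 clauses evaluate to true.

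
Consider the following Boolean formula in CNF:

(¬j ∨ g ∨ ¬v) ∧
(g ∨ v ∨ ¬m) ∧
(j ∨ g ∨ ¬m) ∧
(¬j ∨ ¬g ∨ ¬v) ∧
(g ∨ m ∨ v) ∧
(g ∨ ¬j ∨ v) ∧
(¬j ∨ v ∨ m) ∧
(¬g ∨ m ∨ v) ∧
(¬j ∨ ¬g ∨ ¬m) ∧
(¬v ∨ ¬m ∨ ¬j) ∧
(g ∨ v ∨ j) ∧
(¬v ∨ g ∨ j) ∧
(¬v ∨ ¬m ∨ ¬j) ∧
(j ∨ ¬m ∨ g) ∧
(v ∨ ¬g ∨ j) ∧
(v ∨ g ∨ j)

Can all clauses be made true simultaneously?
Yes

Yes, the formula is satisfiable.

One satisfying assignment is: m=False, j=False, g=True, v=True

Verification: With this assignment, all 16 clauses evaluate to true.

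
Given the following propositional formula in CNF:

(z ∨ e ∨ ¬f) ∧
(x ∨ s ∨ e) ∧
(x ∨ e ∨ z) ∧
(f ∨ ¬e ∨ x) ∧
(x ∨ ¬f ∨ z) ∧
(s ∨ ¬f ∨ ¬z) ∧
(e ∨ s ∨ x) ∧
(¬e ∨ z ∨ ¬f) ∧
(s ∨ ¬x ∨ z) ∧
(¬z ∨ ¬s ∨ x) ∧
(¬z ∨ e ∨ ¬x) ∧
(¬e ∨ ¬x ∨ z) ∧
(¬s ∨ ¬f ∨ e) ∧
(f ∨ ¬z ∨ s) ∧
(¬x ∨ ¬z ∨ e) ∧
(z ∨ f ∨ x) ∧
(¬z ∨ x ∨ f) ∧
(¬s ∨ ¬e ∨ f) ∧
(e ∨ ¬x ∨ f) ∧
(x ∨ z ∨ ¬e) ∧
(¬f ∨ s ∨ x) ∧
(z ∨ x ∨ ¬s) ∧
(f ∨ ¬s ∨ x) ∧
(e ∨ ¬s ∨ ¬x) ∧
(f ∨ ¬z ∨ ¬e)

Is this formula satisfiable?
Yes

Yes, the formula is satisfiable.

One satisfying assignment is: x=True, z=True, e=True, f=True, s=True

Verification: With this assignment, all 25 clauses evaluate to true.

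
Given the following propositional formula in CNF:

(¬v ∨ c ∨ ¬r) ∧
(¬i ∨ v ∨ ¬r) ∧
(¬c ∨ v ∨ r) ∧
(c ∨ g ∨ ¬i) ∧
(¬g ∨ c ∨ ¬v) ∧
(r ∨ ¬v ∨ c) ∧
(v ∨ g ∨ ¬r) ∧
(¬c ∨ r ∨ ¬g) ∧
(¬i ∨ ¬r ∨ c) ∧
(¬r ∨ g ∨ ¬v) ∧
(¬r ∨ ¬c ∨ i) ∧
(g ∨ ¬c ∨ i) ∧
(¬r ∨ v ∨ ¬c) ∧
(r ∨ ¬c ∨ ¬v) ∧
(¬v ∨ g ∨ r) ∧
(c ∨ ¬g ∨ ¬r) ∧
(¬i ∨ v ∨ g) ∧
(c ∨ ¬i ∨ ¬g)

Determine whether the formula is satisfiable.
Yes

Yes, the formula is satisfiable.

One satisfying assignment is: r=False, v=False, c=False, g=False, i=False

Verification: With this assignment, all 18 clauses evaluate to true.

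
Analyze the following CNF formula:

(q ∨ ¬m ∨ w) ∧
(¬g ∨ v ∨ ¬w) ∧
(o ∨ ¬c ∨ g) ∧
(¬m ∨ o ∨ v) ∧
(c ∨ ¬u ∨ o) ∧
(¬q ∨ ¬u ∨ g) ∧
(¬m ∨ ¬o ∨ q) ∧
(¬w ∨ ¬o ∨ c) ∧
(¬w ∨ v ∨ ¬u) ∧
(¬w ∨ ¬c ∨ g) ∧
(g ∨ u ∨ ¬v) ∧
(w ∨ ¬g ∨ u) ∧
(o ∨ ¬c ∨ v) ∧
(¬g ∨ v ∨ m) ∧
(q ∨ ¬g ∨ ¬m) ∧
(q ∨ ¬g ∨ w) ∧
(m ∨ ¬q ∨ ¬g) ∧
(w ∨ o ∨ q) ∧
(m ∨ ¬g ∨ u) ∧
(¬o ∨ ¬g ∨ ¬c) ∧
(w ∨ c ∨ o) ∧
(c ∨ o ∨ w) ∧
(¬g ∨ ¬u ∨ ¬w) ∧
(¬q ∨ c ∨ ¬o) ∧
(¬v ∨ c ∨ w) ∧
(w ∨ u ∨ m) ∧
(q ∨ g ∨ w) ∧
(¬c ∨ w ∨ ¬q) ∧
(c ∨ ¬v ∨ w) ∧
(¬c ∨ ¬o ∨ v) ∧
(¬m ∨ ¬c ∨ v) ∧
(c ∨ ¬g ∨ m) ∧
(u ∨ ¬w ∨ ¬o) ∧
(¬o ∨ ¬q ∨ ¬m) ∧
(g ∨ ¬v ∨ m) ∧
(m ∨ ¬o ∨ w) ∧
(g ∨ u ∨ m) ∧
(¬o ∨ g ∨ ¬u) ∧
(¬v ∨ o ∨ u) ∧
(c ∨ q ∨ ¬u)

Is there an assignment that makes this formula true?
No

No, the formula is not satisfiable.

No assignment of truth values to the variables can make all 40 clauses true simultaneously.

The formula is UNSAT (unsatisfiable).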